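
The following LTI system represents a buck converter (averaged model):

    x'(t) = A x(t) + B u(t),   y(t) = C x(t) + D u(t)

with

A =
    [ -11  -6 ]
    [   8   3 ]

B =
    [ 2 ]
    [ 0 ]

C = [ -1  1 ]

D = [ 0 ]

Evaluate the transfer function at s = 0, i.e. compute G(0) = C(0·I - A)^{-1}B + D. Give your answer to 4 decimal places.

G(0) = C(-A)^{-1}B + D = -C A^{-1} B + D.
det A = 15, so A^{-1} = (1/15)·adj(A) = [[1/5, 2/5], [-8/15, -11/15]]
A^{-1} B = [2/5, -16/15]^T
C A^{-1} B = -22/15
G(0) = D - C A^{-1} B = 0 - (-22/15) = 22/15 ≈ 1.4667

1.4667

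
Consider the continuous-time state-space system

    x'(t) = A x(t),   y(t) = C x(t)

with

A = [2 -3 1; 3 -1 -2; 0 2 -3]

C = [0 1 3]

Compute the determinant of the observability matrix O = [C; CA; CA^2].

CA = [[3, 5, -11]]
CA^2 = [[21, -36, 26]]
Observability matrix O = [C; CA; CA^2] = [[0, 1, 3], [3, 5, -11], [21, -36, 26]]
Expanding along the first row, det(O) = 0·(5·26 - (-11)·(-36)) - 1·(3·26 - (-11)·21) + 3·(3·(-36) - 5·21) = 0·(-266) - 1·309 + 3·(-213) = -948
Since det(O) ≠ 0, rank(O) = 3 and the system is completely observable.

-948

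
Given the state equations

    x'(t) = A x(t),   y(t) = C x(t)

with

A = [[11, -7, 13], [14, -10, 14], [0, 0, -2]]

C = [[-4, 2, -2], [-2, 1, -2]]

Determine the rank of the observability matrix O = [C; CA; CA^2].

CA = [[-16, 8, -20], [-8, 4, -8]]
CA^2 = [[-64, 32, -56], [-32, 16, -32]]
Observability matrix O = [C; CA; CA^2] = [[-4, 2, -2], [-2, 1, -2], [-16, 8, -20], [-8, 4, -8], [-64, 32, -56], [-32, 16, -32]]
The columns c1, c2, c3 of O are linearly dependent: c1 + 2·c2 = 0 (check each entry), so rank(O) ≤ 2.
The 2×2 minor from rows 1, 2, columns 1, 3 is (-4)·(-2) - (-2)·(-2) = 8 - 4 = 4 ≠ 0, so rank(O) = 2.
rank(O) = 2 < n = 3, so the pair (A, C) is not completely observable.

2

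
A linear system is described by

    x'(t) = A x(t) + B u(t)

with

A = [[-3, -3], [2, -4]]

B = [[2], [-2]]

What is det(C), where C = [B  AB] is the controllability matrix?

AB = [[0], [12]]
Controllability matrix C = [B  AB] = [[2, 0], [-2, 12]]
det(C) = 2·12 - 0·(-2) = 24 - 0 = 24
Since det(C) ≠ 0, rank(C) = 2 and the system is completely controllable.

24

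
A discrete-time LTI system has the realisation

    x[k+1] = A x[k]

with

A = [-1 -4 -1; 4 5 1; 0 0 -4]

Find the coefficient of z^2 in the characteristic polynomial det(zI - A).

0

Expand det(zI - A) for the 3×3 matrix.
p(z) = z^3 - 5z + 44.
(Check: constant term = det(-A) = (-1)^3 det A = 44; coefficient of z^2 = -tr A = 0.)
The coefficient of z^2 is 0.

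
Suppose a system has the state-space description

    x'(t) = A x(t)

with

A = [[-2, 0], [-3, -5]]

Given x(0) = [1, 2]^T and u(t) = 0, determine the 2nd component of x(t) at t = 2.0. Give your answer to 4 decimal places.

det(sI - A) = s^2 - (tr A)s + det A, with tr A = (-2) + (-5) = -7 and det A = (-2)·(-5) - 0·(-3) = 10 - 0 = 10.
So p(s) = det(sI - A) = s^2 + 7s + 10.
Factor s^2 + 7s + 10: two numbers with sum -7 and product 10 are -2 and -5, so s^2 + 7s + 10 = (s + 2)(s + 5).
Hence p(s) = (s + 2) (s + 5), with roots -5, -2.
The eigenvalues -5, -2 are distinct and real, so A is diagonalisable and x(t) = e^{At} x(0) = V diag(e^{λ_i t}) V^{-1} x(0), where the columns of V are the eigenvectors.
λ = -5: A - (-5)I = [[3, 0], [-3, 0]]. Row 1 gives 3·v1 + 0·v2 = 0, so take v_1 = [0, 1]^T.
λ = -2: A - (-2)I = [[0, 0], [-3, -3]]. Row 2 gives (-3)·v1 + (-3)·v2 = 0, so take v_2 = [-1, 1]^T.
V = [v_1 v_2] = [[0, -1], [1, 1]] has det V = 1, so V^{-1} = adj(V)/det V = [[1, 1], [-1, 0]].
Modal coordinates z(0) = V^{-1} x(0): 1·1 + 1·2 = 3; (-1)·1 + 0·2 = -1; so z(0) = [3, -1]^T.
x_2(t) = Σ_i (v_i)_2 · z_i(0) · e^{λ_i t} (row 2 of V times the modal terms).
x_2(2.0) = 1·3·e^{-5·2.0} + 1·(-1)·e^{-2·2.0} = 3·0.000045 + (-1)·0.018316 = -0.0182.

-0.0182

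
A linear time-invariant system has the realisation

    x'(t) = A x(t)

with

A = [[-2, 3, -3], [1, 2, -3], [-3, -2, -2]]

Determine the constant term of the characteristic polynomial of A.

Expand det(sI - A) for the 3×3 matrix.
p(s) = s^3 + 2s^2 - 22s - 41.
(Check: constant term = det(-A) = (-1)^3 det A = -41; coefficient of s^2 = -tr A = 2.)
The constant term is -41.

-41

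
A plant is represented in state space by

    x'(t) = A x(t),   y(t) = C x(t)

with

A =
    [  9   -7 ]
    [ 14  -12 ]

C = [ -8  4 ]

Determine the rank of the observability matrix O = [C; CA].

1

CA = [[-16, 8]]
Observability matrix O = [C; CA] = [[-8, 4], [-16, 8]]
Every row of O is a scalar multiple of row 1 = [-8, 4] (multipliers 1, 2), so the rows span a one-dimensional space.
O ≠ 0, hence rank(O) = 1.
rank(O) = 1 < n = 2, so the pair (A, C) is not completely observable.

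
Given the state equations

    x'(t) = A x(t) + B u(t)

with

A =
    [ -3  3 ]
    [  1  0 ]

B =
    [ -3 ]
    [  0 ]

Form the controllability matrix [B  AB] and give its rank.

2

AB = [[9], [-3]]
Controllability matrix C = [B  AB] = [[-3, 9], [0, -3]]
det(C) = (-3)·(-3) - 9·0 = 9 - 0 = 9 ≠ 0, so rank(C) = 2.
rank(C) = 2 = n, so the pair (A, B) is completely controllable.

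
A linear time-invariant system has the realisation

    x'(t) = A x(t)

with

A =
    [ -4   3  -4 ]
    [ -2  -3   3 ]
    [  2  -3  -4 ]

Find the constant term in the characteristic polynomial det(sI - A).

138

Expand det(sI - A) for the 3×3 matrix.
p(s) = s^3 + 11s^2 + 63s + 138.
(Check: constant term = det(-A) = (-1)^3 det A = 138; coefficient of s^2 = -tr A = 11.)
The constant term is 138.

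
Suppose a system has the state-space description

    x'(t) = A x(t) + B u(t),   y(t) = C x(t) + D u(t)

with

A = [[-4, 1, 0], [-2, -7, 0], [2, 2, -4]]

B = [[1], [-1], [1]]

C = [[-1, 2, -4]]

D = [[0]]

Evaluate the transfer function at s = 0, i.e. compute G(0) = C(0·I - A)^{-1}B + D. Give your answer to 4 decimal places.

G(0) = C(-A)^{-1}B + D = -C A^{-1} B + D.
det A = -120, so A^{-1} = (1/-120)·adj(A) = [[-7/30, -1/30, 0], [1/15, -2/15, 0], [-1/12, -1/12, -1/4]]
A^{-1} B = [-1/5, 1/5, -1/4]^T
C A^{-1} B = 8/5
G(0) = D - C A^{-1} B = 0 - (8/5) = -8/5 ≈ -1.6000

-1.6000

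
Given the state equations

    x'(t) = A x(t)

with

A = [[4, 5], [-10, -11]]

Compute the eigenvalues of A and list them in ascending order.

-6, -1

det(sI - A) = s^2 - (tr A)s + det A, with tr A = 4 + (-11) = -7 and det A = 4·(-11) - 5·(-10) = -44 - (-50) = 6.
So p(s) = det(sI - A) = s^2 + 7s + 6.
Factor s^2 + 7s + 6: two numbers with sum -7 and product 6 are -1 and -6, so s^2 + 7s + 6 = (s + 1)(s + 6).
Hence p(s) = (s + 1) (s + 6), with roots -6, -1.
All eigenvalues have negative real part, so the system is asymptotically stable.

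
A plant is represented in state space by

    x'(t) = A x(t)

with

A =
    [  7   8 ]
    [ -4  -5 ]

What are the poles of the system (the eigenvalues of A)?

det(sI - A) = s^2 - (tr A)s + det A, with tr A = 7 + (-5) = 2 and det A = 7·(-5) - 8·(-4) = -35 - (-32) = -3.
So p(s) = det(sI - A) = s^2 - 2s - 3.
Factor s^2 - 2s - 3: two numbers with sum 2 and product -3 are 3 and -1, so s^2 - 2s - 3 = (s - 3)(s + 1).
Hence p(s) = (s - 3) (s + 1), with roots -1, 3.
At least one eigenvalue has non-negative real part, so the system is not asymptotically stable.

-1, 3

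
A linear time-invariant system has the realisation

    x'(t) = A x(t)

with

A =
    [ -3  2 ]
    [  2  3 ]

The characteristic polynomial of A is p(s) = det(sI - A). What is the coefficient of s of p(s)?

0

For a 2×2 matrix, det(sI - A) = s^2 - (tr A)s + det A.
tr A = 0, det A = -13.
So p(s) = s^2 - 13.
The coefficient of s is 0.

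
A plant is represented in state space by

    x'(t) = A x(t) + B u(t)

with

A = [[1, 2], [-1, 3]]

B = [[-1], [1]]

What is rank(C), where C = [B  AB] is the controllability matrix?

2

AB = [[1], [4]]
Controllability matrix C = [B  AB] = [[-1, 1], [1, 4]]
det(C) = (-1)·4 - 1·1 = -4 - 1 = -5 ≠ 0, so rank(C) = 2.
rank(C) = 2 = n, so the pair (A, B) is completely controllable.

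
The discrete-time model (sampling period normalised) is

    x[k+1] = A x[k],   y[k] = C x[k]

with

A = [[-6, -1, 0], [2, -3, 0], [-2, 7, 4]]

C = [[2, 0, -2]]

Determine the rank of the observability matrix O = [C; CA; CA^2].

2

CA = [[-8, -16, -8]]
CA^2 = [[32, 0, -32]]
Observability matrix O = [C; CA; CA^2] = [[2, 0, -2], [-8, -16, -8], [32, 0, -32]]
The columns c1, c2, c3 of O are linearly dependent: c1 - c2 + c3 = 0 (check each entry), so rank(O) ≤ 2.
The 2×2 minor from rows 1, 2, columns 1, 2 is 2·(-16) - 0·(-8) = -32 - 0 = -32 ≠ 0, so rank(O) = 2.
rank(O) = 2 < n = 3, so the pair (A, C) is not completely observable.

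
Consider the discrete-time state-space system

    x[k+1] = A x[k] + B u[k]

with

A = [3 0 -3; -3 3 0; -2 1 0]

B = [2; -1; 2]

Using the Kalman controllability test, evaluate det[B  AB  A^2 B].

237

AB = [[0], [-9], [-5]]
A^2B = [[15], [-27], [-9]]
Controllability matrix C = [B  AB  A^2B] = [[2, 0, 15], [-1, -9, -27], [2, -5, -9]]
Expanding along the first row, det(C) = 2·((-9)·(-9) - (-27)·(-5)) - 0·((-1)·(-9) - (-27)·2) + 15·((-1)·(-5) - (-9)·2) = 2·(-54) - 0·63 + 15·23 = 237
Since det(C) ≠ 0, rank(C) = 3 and the system is completely controllable.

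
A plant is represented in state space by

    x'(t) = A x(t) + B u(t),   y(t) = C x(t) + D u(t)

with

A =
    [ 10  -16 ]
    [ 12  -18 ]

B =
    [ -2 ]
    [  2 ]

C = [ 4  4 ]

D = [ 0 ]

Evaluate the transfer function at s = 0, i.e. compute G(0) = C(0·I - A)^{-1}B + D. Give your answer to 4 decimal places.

G(0) = C(-A)^{-1}B + D = -C A^{-1} B + D.
det A = 12, so A^{-1} = (1/12)·adj(A) = [[-3/2, 4/3], [-1, 5/6]]
A^{-1} B = [17/3, 11/3]^T
C A^{-1} B = 112/3
G(0) = D - C A^{-1} B = 0 - (112/3) = -112/3 ≈ -37.3333

-37.3333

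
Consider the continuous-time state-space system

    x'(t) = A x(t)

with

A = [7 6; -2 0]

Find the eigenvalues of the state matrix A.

3, 4

det(sI - A) = s^2 - (tr A)s + det A, with tr A = 7 + 0 = 7 and det A = 7·0 - 6·(-2) = 0 - (-12) = 12.
So p(s) = det(sI - A) = s^2 - 7s + 12.
Factor s^2 - 7s + 12: two numbers with sum 7 and product 12 are 4 and 3, so s^2 - 7s + 12 = (s - 4)(s - 3).
Hence p(s) = (s - 4) (s - 3), with roots 3, 4.
At least one eigenvalue has non-negative real part, so the system is not asymptotically stable.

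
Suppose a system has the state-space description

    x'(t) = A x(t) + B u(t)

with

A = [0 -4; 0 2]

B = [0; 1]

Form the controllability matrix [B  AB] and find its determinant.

4

AB = [[-4], [2]]
Controllability matrix C = [B  AB] = [[0, -4], [1, 2]]
det(C) = 0·2 - (-4)·1 = 0 - (-4) = 4
Since det(C) ≠ 0, rank(C) = 2 and the system is completely controllable.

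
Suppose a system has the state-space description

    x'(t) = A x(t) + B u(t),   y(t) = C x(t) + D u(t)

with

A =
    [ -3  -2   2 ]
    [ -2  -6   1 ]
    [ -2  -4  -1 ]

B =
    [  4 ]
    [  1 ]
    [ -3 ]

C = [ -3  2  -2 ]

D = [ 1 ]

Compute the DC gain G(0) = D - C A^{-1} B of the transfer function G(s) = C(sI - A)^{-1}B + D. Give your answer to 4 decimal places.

G(0) = C(-A)^{-1}B + D = -C A^{-1} B + D.
det A = -30, so A^{-1} = (1/-30)·adj(A) = [[-1/3, 1/3, -1/3], [2/15, -7/30, 1/30], [2/15, 4/15, -7/15]]
A^{-1} B = [0, 1/5, 11/5]^T
C A^{-1} B = -4
G(0) = D - C A^{-1} B = 1 - (-4) = 5

5.0000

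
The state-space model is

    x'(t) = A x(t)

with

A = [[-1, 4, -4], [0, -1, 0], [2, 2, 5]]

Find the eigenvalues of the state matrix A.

-1, 1, 3

det(sI - A) = s^3 - (tr A)s^2 + (M11 + M22 + M33)s - det A, where Mii is the 2×2 principal minor of A obtained by deleting row i and column i.
tr A = (-1) + (-1) + 5 = 3; M11 = (-1)·5 - 0·2 = -5 - 0 = -5; M22 = (-1)·5 - (-4)·2 = -5 - (-8) = 3; M33 = (-1)·(-1) - 4·0 = 1 - 0 = 1; sum of minors = -1.
det A = (-1)·((-1)·5 - 0·2) - 4·(0·5 - 0·2) + (-4)·(0·2 - (-1)·2) = (-1)·(-5) - 4·0 + (-4)·2 = -3.
So p(s) = det(sI - A) = s^3 - 3s^2 - s + 3.
Rational-root test: any integer root divides 3. Testing small divisors, s = -1 works: p(-1) = -1 + (-3) + 1 + 3 = 0, so (s + 1) is a factor.
Dividing, p(s) = (s + 1)(s^2 - 4s + 3).
Factor s^2 - 4s + 3: two numbers with sum 4 and product 3 are 3 and 1, so s^2 - 4s + 3 = (s - 3)(s - 1).
Hence p(s) = (s - 3) (s - 1) (s + 1), with roots -1, 1, 3.
At least one eigenvalue has non-negative real part, so the system is not asymptotically stable.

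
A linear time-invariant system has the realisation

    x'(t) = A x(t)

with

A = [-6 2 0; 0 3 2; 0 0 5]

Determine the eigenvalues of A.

det(sI - A) = s^3 - (tr A)s^2 + (M11 + M22 + M33)s - det A, where Mii is the 2×2 principal minor of A obtained by deleting row i and column i.
tr A = (-6) + 3 + 5 = 2; M11 = 3·5 - 2·0 = 15 - 0 = 15; M22 = (-6)·5 - 0·0 = -30 - 0 = -30; M33 = (-6)·3 - 2·0 = -18 - 0 = -18; sum of minors = -33.
det A = (-6)·(3·5 - 2·0) - 2·(0·5 - 2·0) + 0·(0·0 - 3·0) = (-6)·15 - 2·0 + 0·0 = -90.
So p(s) = det(sI - A) = s^3 - 2s^2 - 33s + 90.
Rational-root test: any integer root divides 90. Testing small divisors, s = 3 works: p(3) = 27 + (-18) + (-99) + 90 = 0, so (s - 3) is a factor.
Dividing, p(s) = (s - 3)(s^2 + s - 30).
Factor s^2 + s - 30: two numbers with sum -1 and product -30 are 5 and -6, so s^2 + s - 30 = (s - 5)(s + 6).
Hence p(s) = (s - 5) (s - 3) (s + 6), with roots -6, 3, 5.
At least one eigenvalue has non-negative real part, so the system is not asymptotically stable.

-6, 3, 5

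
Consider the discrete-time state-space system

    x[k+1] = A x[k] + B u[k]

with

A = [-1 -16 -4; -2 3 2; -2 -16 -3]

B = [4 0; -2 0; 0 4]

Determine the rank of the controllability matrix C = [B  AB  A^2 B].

AB = [[28, -16], [-14, 8], [24, -12]]
A^2B = [[100, -64], [-50, 32], [96, -60]]
Controllability matrix C = [B  AB  A^2B] = [[4, 0, 28, -16, 100, -64], [-2, 0, -14, 8, -50, 32], [0, 4, 24, -12, 96, -60]]
The rows r1, r2, r3 of C are linearly dependent: r1 + 2·r2 = 0 (check each entry), so rank(C) ≤ 2.
The 2×2 minor from rows 1, 3, columns 1, 2 is 4·4 - 0·0 = 16 - 0 = 16 ≠ 0, so rank(C) = 2.
rank(C) = 2 < n = 3, so the pair (A, B) is not completely controllable.

2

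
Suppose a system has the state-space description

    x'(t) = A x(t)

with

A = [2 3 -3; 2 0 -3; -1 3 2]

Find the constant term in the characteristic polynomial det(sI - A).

Expand det(sI - A) for the 3×3 matrix.
p(s) = s^3 - 4s^2 + 4s + 3.
(Check: constant term = det(-A) = (-1)^3 det A = 3; coefficient of s^2 = -tr A = -4.)
The constant term is 3.

3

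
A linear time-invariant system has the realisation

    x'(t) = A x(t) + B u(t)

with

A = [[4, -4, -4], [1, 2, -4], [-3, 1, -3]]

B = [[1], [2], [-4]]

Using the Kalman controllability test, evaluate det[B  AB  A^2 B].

-8926

AB = [[12], [21], [11]]
A^2B = [[-80], [10], [-48]]
Controllability matrix C = [B  AB  A^2B] = [[1, 12, -80], [2, 21, 10], [-4, 11, -48]]
Expanding along the first row, det(C) = 1·(21·(-48) - 10·11) - 12·(2·(-48) - 10·(-4)) + (-80)·(2·11 - 21·(-4)) = 1·(-1118) - 12·(-56) + (-80)·106 = -8926
Since det(C) ≠ 0, rank(C) = 3 and the system is completely controllable.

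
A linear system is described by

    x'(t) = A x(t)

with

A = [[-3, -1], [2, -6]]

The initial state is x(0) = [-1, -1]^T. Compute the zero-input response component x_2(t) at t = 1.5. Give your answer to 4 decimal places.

-0.0025

det(sI - A) = s^2 - (tr A)s + det A, with tr A = (-3) + (-6) = -9 and det A = (-3)·(-6) - (-1)·2 = 18 - (-2) = 20.
So p(s) = det(sI - A) = s^2 + 9s + 20.
Factor s^2 + 9s + 20: two numbers with sum -9 and product 20 are -4 and -5, so s^2 + 9s + 20 = (s + 4)(s + 5).
Hence p(s) = (s + 4) (s + 5), with roots -5, -4.
The eigenvalues -5, -4 are distinct and real, so A is diagonalisable and x(t) = e^{At} x(0) = V diag(e^{λ_i t}) V^{-1} x(0), where the columns of V are the eigenvectors.
λ = -5: A - (-5)I = [[2, -1], [2, -1]]. Row 1 gives 2·v1 + (-1)·v2 = 0, so take v_1 = [1, 2]^T.
λ = -4: A - (-4)I = [[1, -1], [2, -2]]. Row 1 gives 1·v1 + (-1)·v2 = 0, so take v_2 = [1, 1]^T.
V = [v_1 v_2] = [[1, 1], [2, 1]] has det V = -1, so V^{-1} = adj(V)/det V = [[-1, 1], [2, -1]].
Modal coordinates z(0) = V^{-1} x(0): (-1)·(-1) + 1·(-1) = 0; 2·(-1) + (-1)·(-1) = -1; so z(0) = [0, -1]^T.
x_2(t) = Σ_i (v_i)_2 · z_i(0) · e^{λ_i t} (row 2 of V times the modal terms).
x_2(1.5) = 2·0·e^{-5·1.5} + 1·(-1)·e^{-4·1.5} = 0·0.000553 + (-1)·0.002479 = -0.0025.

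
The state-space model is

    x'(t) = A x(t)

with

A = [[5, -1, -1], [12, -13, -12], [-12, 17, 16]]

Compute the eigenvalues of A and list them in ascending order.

det(sI - A) = s^3 - (tr A)s^2 + (M11 + M22 + M33)s - det A, where Mii is the 2×2 principal minor of A obtained by deleting row i and column i.
tr A = 5 + (-13) + 16 = 8; M11 = (-13)·16 - (-12)·17 = -208 - (-204) = -4; M22 = 5·16 - (-1)·(-12) = 80 - 12 = 68; M33 = 5·(-13) - (-1)·12 = -65 - (-12) = -53; sum of minors = 11.
det A = 5·((-13)·16 - (-12)·17) - (-1)·(12·16 - (-12)·(-12)) + (-1)·(12·17 - (-13)·(-12)) = 5·(-4) - (-1)·48 + (-1)·48 = -20.
So p(s) = det(sI - A) = s^3 - 8s^2 + 11s + 20.
Rational-root test: any integer root divides 20. Testing small divisors, s = -1 works: p(-1) = -1 + (-8) + (-11) + 20 = 0, so (s + 1) is a factor.
Dividing, p(s) = (s + 1)(s^2 - 9s + 20).
Factor s^2 - 9s + 20: two numbers with sum 9 and product 20 are 5 and 4, so s^2 - 9s + 20 = (s - 5)(s - 4).
Hence p(s) = (s - 5) (s - 4) (s + 1), with roots -1, 4, 5.
At least one eigenvalue has non-negative real part, so the system is not asymptotically stable.

-1, 4, 5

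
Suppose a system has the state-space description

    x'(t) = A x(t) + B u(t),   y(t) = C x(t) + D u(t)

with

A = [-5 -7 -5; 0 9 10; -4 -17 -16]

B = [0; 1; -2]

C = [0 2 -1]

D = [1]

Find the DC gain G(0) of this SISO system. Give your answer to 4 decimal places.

-2.7667

G(0) = C(-A)^{-1}B + D = -C A^{-1} B + D.
det A = -30, so A^{-1} = (1/-30)·adj(A) = [[-13/15, 9/10, 5/6], [4/3, -2, -5/3], [-6/5, 19/10, 3/2]]
A^{-1} B = [-23/30, 4/3, -11/10]^T
C A^{-1} B = 113/30
G(0) = D - C A^{-1} B = 1 - (113/30) = -83/30 ≈ -2.7667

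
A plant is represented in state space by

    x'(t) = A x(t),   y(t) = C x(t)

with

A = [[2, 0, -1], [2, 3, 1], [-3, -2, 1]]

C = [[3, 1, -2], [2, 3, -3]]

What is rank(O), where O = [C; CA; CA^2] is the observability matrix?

CA = [[14, 7, -4], [19, 15, -2]]
CA^2 = [[54, 29, -11], [74, 49, -6]]
Observability matrix O = [C; CA; CA^2] = [[3, 1, -2], [2, 3, -3], [14, 7, -4], [19, 15, -2], [54, 29, -11], [74, 49, -6]]
Take the 3×3 submatrix of O formed by rows 1, 2, 3: [[3, 1, -2], [2, 3, -3], [14, 7, -4]]. Its determinant is 3·(3·(-4) - (-3)·7) - 1·(2·(-4) - (-3)·14) + (-2)·(2·7 - 3·14) = 3·9 - 1·34 + (-2)·(-28) = 49 ≠ 0.
So rank(O) ≥ 3; since O has 3 columns, rank(O) = 3.
rank(O) = 3 = n, so the pair (A, C) is completely observable.

3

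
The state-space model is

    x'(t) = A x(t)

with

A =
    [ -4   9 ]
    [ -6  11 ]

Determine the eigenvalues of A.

det(sI - A) = s^2 - (tr A)s + det A, with tr A = (-4) + 11 = 7 and det A = (-4)·11 - 9·(-6) = -44 - (-54) = 10.
So p(s) = det(sI - A) = s^2 - 7s + 10.
Factor s^2 - 7s + 10: two numbers with sum 7 and product 10 are 5 and 2, so s^2 - 7s + 10 = (s - 5)(s - 2).
Hence p(s) = (s - 5) (s - 2), with roots 2, 5.
At least one eigenvalue has non-negative real part, so the system is not asymptotically stable.

2, 5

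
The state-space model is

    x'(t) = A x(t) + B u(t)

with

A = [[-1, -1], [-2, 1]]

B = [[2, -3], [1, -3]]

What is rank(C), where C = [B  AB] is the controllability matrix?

2

AB = [[-3, 6], [-3, 3]]
Controllability matrix C = [B  AB] = [[2, -3, -3, 6], [1, -3, -3, 3]]
Take the 2×2 submatrix of C formed by columns 1, 2: [[2, -3], [1, -3]]. Its determinant is 2·(-3) - (-3)·1 = -6 - (-3) = -3 ≠ 0.
So rank(C) ≥ 2; since C has 2 rows, rank(C) = 2.
rank(C) = 2 = n, so the pair (A, B) is completely controllable.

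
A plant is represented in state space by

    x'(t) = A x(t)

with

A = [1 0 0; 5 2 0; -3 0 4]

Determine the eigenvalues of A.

1, 2, 4

det(sI - A) = s^3 - (tr A)s^2 + (M11 + M22 + M33)s - det A, where Mii is the 2×2 principal minor of A obtained by deleting row i and column i.
tr A = 1 + 2 + 4 = 7; M11 = 2·4 - 0·0 = 8 - 0 = 8; M22 = 1·4 - 0·(-3) = 4 - 0 = 4; M33 = 1·2 - 0·5 = 2 - 0 = 2; sum of minors = 14.
det A = 1·(2·4 - 0·0) - 0·(5·4 - 0·(-3)) + 0·(5·0 - 2·(-3)) = 1·8 - 0·20 + 0·6 = 8.
So p(s) = det(sI - A) = s^3 - 7s^2 + 14s - 8.
Rational-root test: any integer root divides -8. Testing small divisors, s = 1 works: p(1) = 1 + (-7) + 14 + (-8) = 0, so (s - 1) is a factor.
Dividing, p(s) = (s - 1)(s^2 - 6s + 8).
Factor s^2 - 6s + 8: two numbers with sum 6 and product 8 are 4 and 2, so s^2 - 6s + 8 = (s - 4)(s - 2).
Hence p(s) = (s - 4) (s - 2) (s - 1), with roots 1, 2, 4.
At least one eigenvalue has non-negative real part, so the system is not asymptotically stable.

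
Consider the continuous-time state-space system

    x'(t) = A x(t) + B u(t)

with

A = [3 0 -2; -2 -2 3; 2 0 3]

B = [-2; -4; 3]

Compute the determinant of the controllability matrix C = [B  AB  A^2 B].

AB = [[-12], [21], [5]]
A^2B = [[-46], [-3], [-9]]
Controllability matrix C = [B  AB  A^2B] = [[-2, -12, -46], [-4, 21, -3], [3, 5, -9]]
Expanding along the first row, det(C) = (-2)·(21·(-9) - (-3)·5) - (-12)·((-4)·(-9) - (-3)·3) + (-46)·((-4)·5 - 21·3) = (-2)·(-174) - (-12)·45 + (-46)·(-83) = 4706
Since det(C) ≠ 0, rank(C) = 3 and the system is completely controllable.

4706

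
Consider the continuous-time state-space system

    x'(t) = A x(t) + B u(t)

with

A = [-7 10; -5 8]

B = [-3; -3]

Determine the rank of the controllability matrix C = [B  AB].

1

AB = [[-9], [-9]]
Controllability matrix C = [B  AB] = [[-3, -9], [-3, -9]]
Every column of C is a scalar multiple of column 1 = [-3, -3] (multipliers 1, 3), so the columns span a one-dimensional space.
C ≠ 0, hence rank(C) = 1.
rank(C) = 1 < n = 2, so the pair (A, B) is not completely controllable.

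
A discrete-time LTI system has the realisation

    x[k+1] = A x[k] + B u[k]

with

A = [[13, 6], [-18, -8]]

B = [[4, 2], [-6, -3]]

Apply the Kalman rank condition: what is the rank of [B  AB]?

AB = [[16, 8], [-24, -12]]
Controllability matrix C = [B  AB] = [[4, 2, 16, 8], [-6, -3, -24, -12]]
Every column of C is a scalar multiple of column 1 = [4, -6] (multipliers 1, 1/2, 4, 2), so the columns span a one-dimensional space.
C ≠ 0, hence rank(C) = 1.
rank(C) = 1 < n = 2, so the pair (A, B) is not completely controllable.

1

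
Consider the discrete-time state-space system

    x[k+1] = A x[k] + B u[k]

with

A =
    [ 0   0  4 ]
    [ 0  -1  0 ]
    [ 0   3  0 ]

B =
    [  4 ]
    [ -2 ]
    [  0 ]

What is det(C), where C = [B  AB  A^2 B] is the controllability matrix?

-288

AB = [[0], [2], [-6]]
A^2B = [[-24], [-2], [6]]
Controllability matrix C = [B  AB  A^2B] = [[4, 0, -24], [-2, 2, -2], [0, -6, 6]]
Expanding along the first row, det(C) = 4·(2·6 - (-2)·(-6)) - 0·((-2)·6 - (-2)·0) + (-24)·((-2)·(-6) - 2·0) = 4·0 - 0·(-12) + (-24)·12 = -288
Since det(C) ≠ 0, rank(C) = 3 and the system is completely controllable.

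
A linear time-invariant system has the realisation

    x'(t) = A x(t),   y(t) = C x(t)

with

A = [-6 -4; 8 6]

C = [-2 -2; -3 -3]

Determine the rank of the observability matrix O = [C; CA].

1

CA = [[-4, -4], [-6, -6]]
Observability matrix O = [C; CA] = [[-2, -2], [-3, -3], [-4, -4], [-6, -6]]
Every row of O is a scalar multiple of row 1 = [-2, -2] (multipliers 1, 3/2, 2, 3), so the rows span a one-dimensional space.
O ≠ 0, hence rank(O) = 1.
rank(O) = 1 < n = 2, so the pair (A, C) is not completely observable.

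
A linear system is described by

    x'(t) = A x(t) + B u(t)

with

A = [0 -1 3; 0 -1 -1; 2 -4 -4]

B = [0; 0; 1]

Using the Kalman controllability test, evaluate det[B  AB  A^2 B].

4

AB = [[3], [-1], [-4]]
A^2B = [[-11], [5], [26]]
Controllability matrix C = [B  AB  A^2B] = [[0, 3, -11], [0, -1, 5], [1, -4, 26]]
Expanding along the first row, det(C) = 0·((-1)·26 - 5·(-4)) - 3·(0·26 - 5·1) + (-11)·(0·(-4) - (-1)·1) = 0·(-6) - 3·(-5) + (-11)·1 = 4
Since det(C) ≠ 0, rank(C) = 3 and the system is completely controllable.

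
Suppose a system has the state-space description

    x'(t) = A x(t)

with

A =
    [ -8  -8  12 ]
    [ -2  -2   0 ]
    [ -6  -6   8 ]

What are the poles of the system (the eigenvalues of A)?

-4, 0, 2

det(sI - A) = s^3 - (tr A)s^2 + (M11 + M22 + M33)s - det A, where Mii is the 2×2 principal minor of A obtained by deleting row i and column i.
tr A = (-8) + (-2) + 8 = -2; M11 = (-2)·8 - 0·(-6) = -16 - 0 = -16; M22 = (-8)·8 - 12·(-6) = -64 - (-72) = 8; M33 = (-8)·(-2) - (-8)·(-2) = 16 - 16 = 0; sum of minors = -8.
det A = (-8)·((-2)·8 - 0·(-6)) - (-8)·((-2)·8 - 0·(-6)) + 12·((-2)·(-6) - (-2)·(-6)) = (-8)·(-16) - (-8)·(-16) + 12·0 = 0.
So p(s) = det(sI - A) = s^3 + 2s^2 - 8s.
The constant term is 0, so p(s) = s(s^2 + 2s - 8).
Factor s^2 + 2s - 8: two numbers with sum -2 and product -8 are 2 and -4, so s^2 + 2s - 8 = (s - 2)(s + 4).
Hence p(s) = s (s - 2) (s + 4), with roots -4, 0, 2.
At least one eigenvalue has non-negative real part, so the system is not asymptotically stable.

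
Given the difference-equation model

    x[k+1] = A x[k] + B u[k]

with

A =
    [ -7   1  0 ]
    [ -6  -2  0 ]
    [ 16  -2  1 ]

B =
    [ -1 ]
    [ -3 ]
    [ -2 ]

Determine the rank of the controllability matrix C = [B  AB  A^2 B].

AB = [[4], [12], [-12]]
A^2B = [[-16], [-48], [28]]
Controllability matrix C = [B  AB  A^2B] = [[-1, 4, -16], [-3, 12, -48], [-2, -12, 28]]
The rows r1, r2, r3 of C are linearly dependent: -3·r1 + r2 = 0 (check each entry), so rank(C) ≤ 2.
The 2×2 minor from rows 1, 3, columns 1, 2 is (-1)·(-12) - 4·(-2) = 12 - (-8) = 20 ≠ 0, so rank(C) = 2.
rank(C) = 2 < n = 3, so the pair (A, B) is not completely controllable.

2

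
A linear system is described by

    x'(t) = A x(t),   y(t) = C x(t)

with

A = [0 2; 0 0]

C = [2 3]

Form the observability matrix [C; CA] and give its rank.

2

CA = [[0, 4]]
Observability matrix O = [C; CA] = [[2, 3], [0, 4]]
det(O) = 2·4 - 3·0 = 8 - 0 = 8 ≠ 0, so rank(O) = 2.
rank(O) = 2 = n, so the pair (A, C) is completely observable.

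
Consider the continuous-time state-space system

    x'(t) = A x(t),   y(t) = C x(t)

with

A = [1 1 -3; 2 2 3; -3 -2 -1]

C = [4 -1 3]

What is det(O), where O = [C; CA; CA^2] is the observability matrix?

CA = [[-7, -4, -18]]
CA^2 = [[39, 21, 27]]
Observability matrix O = [C; CA; CA^2] = [[4, -1, 3], [-7, -4, -18], [39, 21, 27]]
Expanding along the first row, det(O) = 4·((-4)·27 - (-18)·21) - (-1)·((-7)·27 - (-18)·39) + 3·((-7)·21 - (-4)·39) = 4·270 - (-1)·513 + 3·9 = 1620
Since det(O) ≠ 0, rank(O) = 3 and the system is completely observable.

1620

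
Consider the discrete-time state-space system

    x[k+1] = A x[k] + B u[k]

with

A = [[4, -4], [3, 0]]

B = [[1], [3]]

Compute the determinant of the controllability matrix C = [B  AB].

AB = [[-8], [3]]
Controllability matrix C = [B  AB] = [[1, -8], [3, 3]]
det(C) = 1·3 - (-8)·3 = 3 - (-24) = 27
Since det(C) ≠ 0, rank(C) = 2 and the system is completely controllable.

27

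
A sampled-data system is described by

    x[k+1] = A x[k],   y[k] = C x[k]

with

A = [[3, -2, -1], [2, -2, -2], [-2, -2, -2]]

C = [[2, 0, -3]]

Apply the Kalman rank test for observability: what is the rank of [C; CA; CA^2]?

CA = [[12, 2, 4]]
CA^2 = [[32, -36, -24]]
Observability matrix O = [C; CA; CA^2] = [[2, 0, -3], [12, 2, 4], [32, -36, -24]]
det(O) = 2·(2·(-24) - 4·(-36)) - 0·(12·(-24) - 4·32) + (-3)·(12·(-36) - 2·32) = 2·96 - 0·(-416) + (-3)·(-496) = 1680 ≠ 0, so rank(O) = 3.
rank(O) = 3 = n, so the pair (A, C) is completely observable.

3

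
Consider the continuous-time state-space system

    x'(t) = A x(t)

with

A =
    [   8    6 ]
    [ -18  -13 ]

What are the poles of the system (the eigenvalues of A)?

-4, -1

det(sI - A) = s^2 - (tr A)s + det A, with tr A = 8 + (-13) = -5 and det A = 8·(-13) - 6·(-18) = -104 - (-108) = 4.
So p(s) = det(sI - A) = s^2 + 5s + 4.
Factor s^2 + 5s + 4: two numbers with sum -5 and product 4 are -1 and -4, so s^2 + 5s + 4 = (s + 1)(s + 4).
Hence p(s) = (s + 1) (s + 4), with roots -4, -1.
All eigenvalues have negative real part, so the system is asymptotically stable.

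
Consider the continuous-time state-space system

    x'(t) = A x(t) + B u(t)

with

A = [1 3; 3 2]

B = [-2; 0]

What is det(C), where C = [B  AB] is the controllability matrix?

12

AB = [[-2], [-6]]
Controllability matrix C = [B  AB] = [[-2, -2], [0, -6]]
det(C) = (-2)·(-6) - (-2)·0 = 12 - 0 = 12
Since det(C) ≠ 0, rank(C) = 2 and the system is completely controllable.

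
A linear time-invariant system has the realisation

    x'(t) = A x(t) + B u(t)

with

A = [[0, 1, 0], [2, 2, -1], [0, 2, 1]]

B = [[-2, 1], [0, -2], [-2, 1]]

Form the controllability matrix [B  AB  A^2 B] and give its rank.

3

AB = [[0, -2], [-2, -3], [-2, -3]]
A^2B = [[-2, -3], [-2, -7], [-6, -9]]
Controllability matrix C = [B  AB  A^2B] = [[-2, 1, 0, -2, -2, -3], [0, -2, -2, -3, -2, -7], [-2, 1, -2, -3, -6, -9]]
Take the 3×3 submatrix of C formed by columns 1, 2, 3: [[-2, 1, 0], [0, -2, -2], [-2, 1, -2]]. Its determinant is (-2)·((-2)·(-2) - (-2)·1) - 1·(0·(-2) - (-2)·(-2)) + 0·(0·1 - (-2)·(-2)) = (-2)·6 - 1·(-4) + 0·(-4) = -8 ≠ 0.
So rank(C) ≥ 3; since C has 3 rows, rank(C) = 3.
rank(C) = 3 = n, so the pair (A, B) is completely controllable.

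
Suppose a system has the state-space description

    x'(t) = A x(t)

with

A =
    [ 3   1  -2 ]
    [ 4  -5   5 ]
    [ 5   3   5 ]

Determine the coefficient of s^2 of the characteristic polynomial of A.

-3

Expand det(sI - A) for the 3×3 matrix.
p(s) = s^3 - 3s^2 - 34s + 189.
(Check: constant term = det(-A) = (-1)^3 det A = 189; coefficient of s^2 = -tr A = -3.)
The coefficient of s^2 is -3.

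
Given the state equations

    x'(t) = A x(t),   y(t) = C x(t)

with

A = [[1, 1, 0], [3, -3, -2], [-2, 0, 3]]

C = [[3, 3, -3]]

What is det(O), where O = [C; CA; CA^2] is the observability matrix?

CA = [[18, -6, -15]]
CA^2 = [[30, 36, -33]]
Observability matrix O = [C; CA; CA^2] = [[3, 3, -3], [18, -6, -15], [30, 36, -33]]
Expanding along the first row, det(O) = 3·((-6)·(-33) - (-15)·36) - 3·(18·(-33) - (-15)·30) + (-3)·(18·36 - (-6)·30) = 3·738 - 3·(-144) + (-3)·828 = 162
Since det(O) ≠ 0, rank(O) = 3 and the system is completely observable.

162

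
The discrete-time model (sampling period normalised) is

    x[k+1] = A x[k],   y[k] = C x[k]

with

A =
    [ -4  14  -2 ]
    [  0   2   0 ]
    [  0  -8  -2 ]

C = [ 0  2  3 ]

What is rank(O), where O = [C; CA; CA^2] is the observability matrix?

2

CA = [[0, -20, -6]]
CA^2 = [[0, 8, 12]]
Observability matrix O = [C; CA; CA^2] = [[0, 2, 3], [0, -20, -6], [0, 8, 12]]
Column 1 of O is identically zero, so rank(O) ≤ 2.
The 2×2 minor from rows 1, 2, columns 2, 3 is 2·(-6) - 3·(-20) = -12 - (-60) = 48 ≠ 0, so rank(O) = 2.
rank(O) = 2 < n = 3, so the pair (A, C) is not completely observable.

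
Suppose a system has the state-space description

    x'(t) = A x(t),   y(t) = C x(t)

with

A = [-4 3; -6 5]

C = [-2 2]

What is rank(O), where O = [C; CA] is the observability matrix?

1

CA = [[-4, 4]]
Observability matrix O = [C; CA] = [[-2, 2], [-4, 4]]
Every row of O is a scalar multiple of row 1 = [-2, 2] (multipliers 1, 2), so the rows span a one-dimensional space.
O ≠ 0, hence rank(O) = 1.
rank(O) = 1 < n = 2, so the pair (A, C) is not completely observable.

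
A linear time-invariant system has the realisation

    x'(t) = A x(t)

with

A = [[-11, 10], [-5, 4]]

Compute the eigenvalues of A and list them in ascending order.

det(sI - A) = s^2 - (tr A)s + det A, with tr A = (-11) + 4 = -7 and det A = (-11)·4 - 10·(-5) = -44 - (-50) = 6.
So p(s) = det(sI - A) = s^2 + 7s + 6.
Factor s^2 + 7s + 6: two numbers with sum -7 and product 6 are -1 and -6, so s^2 + 7s + 6 = (s + 1)(s + 6).
Hence p(s) = (s + 1) (s + 6), with roots -6, -1.
All eigenvalues have negative real part, so the system is asymptotically stable.

-6, -1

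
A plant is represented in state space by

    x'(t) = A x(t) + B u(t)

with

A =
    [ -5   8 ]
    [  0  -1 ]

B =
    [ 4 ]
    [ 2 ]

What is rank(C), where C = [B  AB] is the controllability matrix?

1

AB = [[-4], [-2]]
Controllability matrix C = [B  AB] = [[4, -4], [2, -2]]
Every column of C is a scalar multiple of column 1 = [4, 2] (multipliers 1, -1), so the columns span a one-dimensional space.
C ≠ 0, hence rank(C) = 1.
rank(C) = 1 < n = 2, so the pair (A, B) is not completely controllable.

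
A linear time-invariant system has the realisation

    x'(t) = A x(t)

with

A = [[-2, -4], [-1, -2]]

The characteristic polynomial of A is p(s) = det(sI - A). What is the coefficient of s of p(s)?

For a 2×2 matrix, det(sI - A) = s^2 - (tr A)s + det A.
tr A = -4, det A = 0.
So p(s) = s^2 + 4s.
The coefficient of s is 4.

4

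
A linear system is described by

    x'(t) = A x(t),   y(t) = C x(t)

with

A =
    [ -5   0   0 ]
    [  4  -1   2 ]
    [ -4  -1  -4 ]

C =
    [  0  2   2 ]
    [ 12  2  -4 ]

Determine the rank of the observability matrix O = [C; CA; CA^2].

2

CA = [[0, -4, -4], [-36, 2, 20]]
CA^2 = [[0, 8, 8], [108, -22, -76]]
Observability matrix O = [C; CA; CA^2] = [[0, 2, 2], [12, 2, -4], [0, -4, -4], [-36, 2, 20], [0, 8, 8], [108, -22, -76]]
The columns c1, c2, c3 of O are linearly dependent: c1 - 2·c2 + 2·c3 = 0 (check each entry), so rank(O) ≤ 2.
The 2×2 minor from rows 1, 2, columns 1, 2 is 0·2 - 2·12 = 0 - 24 = -24 ≠ 0, so rank(O) = 2.
rank(O) = 2 < n = 3, so the pair (A, C) is not completely observable.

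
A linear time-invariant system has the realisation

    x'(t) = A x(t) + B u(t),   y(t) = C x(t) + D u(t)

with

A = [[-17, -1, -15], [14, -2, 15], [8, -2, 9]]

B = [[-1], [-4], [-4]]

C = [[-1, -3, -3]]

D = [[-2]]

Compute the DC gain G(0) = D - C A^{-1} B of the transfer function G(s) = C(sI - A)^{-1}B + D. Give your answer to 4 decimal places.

6.3333

G(0) = C(-A)^{-1}B + D = -C A^{-1} B + D.
det A = -18, so A^{-1} = (1/-18)·adj(A) = [[-2/3, -13/6, 5/2], [1/3, 11/6, -5/2], [2/3, 7/3, -8/3]]
A^{-1} B = [-2/3, 7/3, 2/3]^T
C A^{-1} B = -25/3
G(0) = D - C A^{-1} B = -2 - (-25/3) = 19/3 ≈ 6.3333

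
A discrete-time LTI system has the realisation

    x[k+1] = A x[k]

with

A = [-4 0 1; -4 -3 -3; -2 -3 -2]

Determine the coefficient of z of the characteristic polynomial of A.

Expand det(zI - A) for the 3×3 matrix.
p(z) = z^3 + 9z^2 + 19z - 18.
(Check: constant term = det(-A) = (-1)^3 det A = -18; coefficient of z^2 = -tr A = 9.)
The coefficient of z is 19.

19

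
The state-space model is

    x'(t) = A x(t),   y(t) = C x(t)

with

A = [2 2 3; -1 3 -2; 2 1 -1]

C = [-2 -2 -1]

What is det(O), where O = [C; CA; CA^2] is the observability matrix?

61

CA = [[-4, -11, -1]]
CA^2 = [[1, -42, 11]]
Observability matrix O = [C; CA; CA^2] = [[-2, -2, -1], [-4, -11, -1], [1, -42, 11]]
Expanding along the first row, det(O) = (-2)·((-11)·11 - (-1)·(-42)) - (-2)·((-4)·11 - (-1)·1) + (-1)·((-4)·(-42) - (-11)·1) = (-2)·(-163) - (-2)·(-43) + (-1)·179 = 61
Since det(O) ≠ 0, rank(O) = 3 and the system is completely observable.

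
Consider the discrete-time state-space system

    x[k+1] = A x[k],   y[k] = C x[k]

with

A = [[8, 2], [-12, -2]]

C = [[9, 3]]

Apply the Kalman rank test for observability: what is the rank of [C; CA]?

CA = [[36, 12]]
Observability matrix O = [C; CA] = [[9, 3], [36, 12]]
Every row of O is a scalar multiple of row 1 = [9, 3] (multipliers 1, 4), so the rows span a one-dimensional space.
O ≠ 0, hence rank(O) = 1.
rank(O) = 1 < n = 2, so the pair (A, C) is not completely observable.

1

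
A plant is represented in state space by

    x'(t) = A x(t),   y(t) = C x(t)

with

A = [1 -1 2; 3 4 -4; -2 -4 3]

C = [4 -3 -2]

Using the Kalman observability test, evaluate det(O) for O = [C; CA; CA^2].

CA = [[-1, -8, 14]]
CA^2 = [[-53, -87, 72]]
Observability matrix O = [C; CA; CA^2] = [[4, -3, -2], [-1, -8, 14], [-53, -87, 72]]
Expanding along the first row, det(O) = 4·((-8)·72 - 14·(-87)) - (-3)·((-1)·72 - 14·(-53)) + (-2)·((-1)·(-87) - (-8)·(-53)) = 4·642 - (-3)·670 + (-2)·(-337) = 5252
Since det(O) ≠ 0, rank(O) = 3 and the system is completely observable.

5252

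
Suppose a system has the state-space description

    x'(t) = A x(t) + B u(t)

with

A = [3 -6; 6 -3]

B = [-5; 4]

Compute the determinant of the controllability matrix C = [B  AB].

366

AB = [[-39], [-42]]
Controllability matrix C = [B  AB] = [[-5, -39], [4, -42]]
det(C) = (-5)·(-42) - (-39)·4 = 210 - (-156) = 366
Since det(C) ≠ 0, rank(C) = 2 and the system is completely controllable.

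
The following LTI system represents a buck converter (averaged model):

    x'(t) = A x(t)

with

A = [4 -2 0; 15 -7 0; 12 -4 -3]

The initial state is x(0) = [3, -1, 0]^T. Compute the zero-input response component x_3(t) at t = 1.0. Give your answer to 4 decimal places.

det(sI - A) = s^3 - (tr A)s^2 + (M11 + M22 + M33)s - det A, where Mii is the 2×2 principal minor of A obtained by deleting row i and column i.
tr A = 4 + (-7) + (-3) = -6; M11 = (-7)·(-3) - 0·(-4) = 21 - 0 = 21; M22 = 4·(-3) - 0·12 = -12 - 0 = -12; M33 = 4·(-7) - (-2)·15 = -28 - (-30) = 2; sum of minors = 11.
det A = 4·((-7)·(-3) - 0·(-4)) - (-2)·(15·(-3) - 0·12) + 0·(15·(-4) - (-7)·12) = 4·21 - (-2)·(-45) + 0·24 = -6.
So p(s) = det(sI - A) = s^3 + 6s^2 + 11s + 6.
Rational-root test: any integer root divides 6. Testing small divisors, s = -1 works: p(-1) = -1 + 6 + (-11) + 6 = 0, so (s + 1) is a factor.
Dividing, p(s) = (s + 1)(s^2 + 5s + 6).
Factor s^2 + 5s + 6: two numbers with sum -5 and product 6 are -2 and -3, so s^2 + 5s + 6 = (s + 2)(s + 3).
Hence p(s) = (s + 1) (s + 2) (s + 3), with roots -3, -2, -1.
The eigenvalues -3, -2, -1 are distinct and real, so A is diagonalisable and x(t) = e^{At} x(0) = V diag(e^{λ_i t}) V^{-1} x(0), where the columns of V are the eigenvectors.
λ = -3: A - (-3)I = [[7, -2, 0], [15, -4, 0], [12, -4, 0]]. v must be orthogonal to every row; (row 1) × (row 2) = [0, 0, 2], so take v_1 = [0, 0, 1]^T.
λ = -2: A - (-2)I = [[6, -2, 0], [15, -5, 0], [12, -4, -1]]. v must be orthogonal to every row; (row 1) × (row 3) = [2, 6, 0], so take v_2 = [1, 3, 0]^T.
λ = -1: A - (-1)I = [[5, -2, 0], [15, -6, 0], [12, -4, -2]]. v must be orthogonal to every row; (row 1) × (row 3) = [4, 10, 4], so take v_3 = [2, 5, 2]^T.
V = [v_1 v_2 v_3] = [[0, 1, 2], [0, 3, 5], [1, 0, 2]] has det V = -1, so V^{-1} = adj(V)/det V = [[-6, 2, 1], [-5, 2, 0], [3, -1, 0]].
Modal coordinates z(0) = V^{-1} x(0): (-6)·3 + 2·(-1) + 1·0 = -20; (-5)·3 + 2·(-1) + 0·0 = -17; 3·3 + (-1)·(-1) + 0·0 = 10; so z(0) = [-20, -17, 10]^T.
x_3(t) = Σ_i (v_i)_3 · z_i(0) · e^{λ_i t} (row 3 of V times the modal terms).
x_3(1.0) = 1·(-20)·e^{-3·1.0} + 0·(-17)·e^{-2·1.0} + 2·10·e^{-1·1.0} = (-20)·0.049787 + 0·0.135335 + 20·0.367879 = 6.3618.

6.3618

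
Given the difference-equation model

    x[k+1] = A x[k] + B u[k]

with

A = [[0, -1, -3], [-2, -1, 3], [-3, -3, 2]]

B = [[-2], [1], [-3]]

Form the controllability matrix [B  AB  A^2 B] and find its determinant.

207

AB = [[8], [-6], [-3]]
A^2B = [[15], [-19], [-12]]
Controllability matrix C = [B  AB  A^2B] = [[-2, 8, 15], [1, -6, -19], [-3, -3, -12]]
Expanding along the first row, det(C) = (-2)·((-6)·(-12) - (-19)·(-3)) - 8·(1·(-12) - (-19)·(-3)) + 15·(1·(-3) - (-6)·(-3)) = (-2)·15 - 8·(-69) + 15·(-21) = 207
Since det(C) ≠ 0, rank(C) = 3 and the system is completely controllable.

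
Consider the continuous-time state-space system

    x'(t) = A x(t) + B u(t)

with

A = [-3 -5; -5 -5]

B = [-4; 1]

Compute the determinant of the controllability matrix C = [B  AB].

-67

AB = [[7], [15]]
Controllability matrix C = [B  AB] = [[-4, 7], [1, 15]]
det(C) = (-4)·15 - 7·1 = -60 - 7 = -67
Since det(C) ≠ 0, rank(C) = 2 and the system is completely controllable.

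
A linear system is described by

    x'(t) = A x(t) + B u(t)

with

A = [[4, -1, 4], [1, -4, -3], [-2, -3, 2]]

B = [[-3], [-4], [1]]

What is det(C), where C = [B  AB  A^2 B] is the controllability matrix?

-11512

AB = [[-4], [10], [20]]
A^2B = [[54], [-104], [18]]
Controllability matrix C = [B  AB  A^2B] = [[-3, -4, 54], [-4, 10, -104], [1, 20, 18]]
Expanding along the first row, det(C) = (-3)·(10·18 - (-104)·20) - (-4)·((-4)·18 - (-104)·1) + 54·((-4)·20 - 10·1) = (-3)·2260 - (-4)·32 + 54·(-90) = -11512
Since det(C) ≠ 0, rank(C) = 3 and the system is completely controllable.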